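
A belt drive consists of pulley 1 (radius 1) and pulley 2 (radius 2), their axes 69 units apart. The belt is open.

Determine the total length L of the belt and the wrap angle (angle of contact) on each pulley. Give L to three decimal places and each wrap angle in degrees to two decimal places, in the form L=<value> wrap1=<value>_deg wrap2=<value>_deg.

L=147.439 wrap1=178.34_deg wrap2=181.66_deg

open belt: β = asin((r2−r1)/C) = asin(1/69) = 0.8304°
wrap1 = π − 2β = 178.3392°
wrap2 = π + 2β = 181.6608°
tangent length = C·cosβ = 68.9928
L = r1·wrap1 + r2·wrap2 + 2·C·cosβ = 1·3.1126 + 2·3.1706 + 2·68.9928 = 147.4393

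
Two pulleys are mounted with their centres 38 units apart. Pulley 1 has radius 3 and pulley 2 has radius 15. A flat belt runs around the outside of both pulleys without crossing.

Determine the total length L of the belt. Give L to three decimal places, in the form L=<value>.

open belt: β = asin((r2−r1)/C) = asin(12/38) = 18.4085°
wrap1 = π − 2β = 143.1830°
wrap2 = π + 2β = 216.8170°
tangent length = C·cosβ = 36.0555
L = r1·wrap1 + r2·wrap2 + 2·C·cosβ = 3·2.4990 + 15·3.7842 + 2·36.0555 = 136.3706

L=136.371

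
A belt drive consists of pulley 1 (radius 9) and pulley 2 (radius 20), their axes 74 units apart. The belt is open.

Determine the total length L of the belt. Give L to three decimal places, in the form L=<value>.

L=240.744

open belt: β = asin((r2−r1)/C) = asin(11/74) = 8.5486°
wrap1 = π − 2β = 162.9028°
wrap2 = π + 2β = 197.0972°
tangent length = C·cosβ = 73.1779
L = r1·wrap1 + r2·wrap2 + 2·C·cosβ = 9·2.8432 + 20·3.4400 + 2·73.1779 = 240.7444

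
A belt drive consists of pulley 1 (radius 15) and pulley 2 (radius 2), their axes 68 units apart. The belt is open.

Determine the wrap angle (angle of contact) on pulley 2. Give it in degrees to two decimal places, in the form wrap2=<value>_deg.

wrap2=157.96_deg

open belt: β = asin((r2−r1)/C) = asin(-13/68) = -11.0214°
wrap1 = π − 2β = 202.0429°
wrap2 = π + 2β = 157.9571°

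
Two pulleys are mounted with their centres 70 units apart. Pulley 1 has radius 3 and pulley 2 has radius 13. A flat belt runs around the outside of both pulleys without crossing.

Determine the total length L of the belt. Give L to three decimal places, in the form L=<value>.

open belt: β = asin((r2−r1)/C) = asin(10/70) = 8.2132°
wrap1 = π − 2β = 163.5736°
wrap2 = π + 2β = 196.4264°
tangent length = C·cosβ = 69.2820
L = r1·wrap1 + r2·wrap2 + 2·C·cosβ = 3·2.8549 + 13·3.4283 + 2·69.2820 = 191.6965

L=191.696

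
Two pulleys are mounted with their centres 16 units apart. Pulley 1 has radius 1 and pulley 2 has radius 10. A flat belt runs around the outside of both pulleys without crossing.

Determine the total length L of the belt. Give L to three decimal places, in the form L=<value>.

L=71.768

open belt: β = asin((r2−r1)/C) = asin(9/16) = 34.2289°
wrap1 = π − 2β = 111.5423°
wrap2 = π + 2β = 248.4577°
tangent length = C·cosβ = 13.2288
L = r1·wrap1 + r2·wrap2 + 2·C·cosβ = 1·1.9468 + 10·4.3364 + 2·13.2288 = 71.7683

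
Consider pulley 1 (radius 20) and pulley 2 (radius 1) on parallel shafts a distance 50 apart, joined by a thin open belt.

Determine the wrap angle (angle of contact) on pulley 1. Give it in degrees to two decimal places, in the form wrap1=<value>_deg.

open belt: β = asin((r2−r1)/C) = asin(-19/50) = -22.3337°
wrap1 = π − 2β = 224.6674°
wrap2 = π + 2β = 135.3326°

wrap1=224.67_deg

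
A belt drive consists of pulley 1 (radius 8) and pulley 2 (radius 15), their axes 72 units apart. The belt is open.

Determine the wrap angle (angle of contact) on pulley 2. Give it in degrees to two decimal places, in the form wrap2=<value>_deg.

wrap2=191.16_deg

open belt: β = asin((r2−r1)/C) = asin(7/72) = 5.5792°
wrap1 = π − 2β = 168.8415°
wrap2 = π + 2β = 191.1585°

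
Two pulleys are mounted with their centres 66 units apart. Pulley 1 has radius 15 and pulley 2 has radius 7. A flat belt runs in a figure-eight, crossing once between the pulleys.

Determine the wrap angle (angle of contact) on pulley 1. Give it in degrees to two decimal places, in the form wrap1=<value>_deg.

wrap1=218.94_deg

crossed belt: β = asin((r1+r2)/C) = asin(22/66) = 19.4712°
wrap1 = wrap2 = π + 2β = 218.9424°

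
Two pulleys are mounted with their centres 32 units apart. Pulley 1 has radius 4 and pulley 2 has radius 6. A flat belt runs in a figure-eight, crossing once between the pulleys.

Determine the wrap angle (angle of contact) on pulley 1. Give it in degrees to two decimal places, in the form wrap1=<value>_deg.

wrap1=216.42_deg

crossed belt: β = asin((r1+r2)/C) = asin(10/32) = 18.2100°
wrap1 = wrap2 = π + 2β = 216.4199°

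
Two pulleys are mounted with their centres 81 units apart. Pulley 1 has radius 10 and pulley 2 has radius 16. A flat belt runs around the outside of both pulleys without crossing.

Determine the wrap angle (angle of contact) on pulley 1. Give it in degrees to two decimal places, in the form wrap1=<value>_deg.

wrap1=171.50_deg

open belt: β = asin((r2−r1)/C) = asin(6/81) = 4.2480°
wrap1 = π − 2β = 171.5040°
wrap2 = π + 2β = 188.4960°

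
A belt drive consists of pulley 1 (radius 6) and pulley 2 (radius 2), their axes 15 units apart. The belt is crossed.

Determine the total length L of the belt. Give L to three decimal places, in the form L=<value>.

crossed belt: β = asin((r1+r2)/C) = asin(8/15) = 32.2310°
wrap1 = wrap2 = π + 2β = 244.4619°
tangent length = C·cosβ = 12.6886
L = (r1+r2)·wrap + 2·C·cosβ = 8·4.2667 + 2·12.6886 = 59.5105

L=59.510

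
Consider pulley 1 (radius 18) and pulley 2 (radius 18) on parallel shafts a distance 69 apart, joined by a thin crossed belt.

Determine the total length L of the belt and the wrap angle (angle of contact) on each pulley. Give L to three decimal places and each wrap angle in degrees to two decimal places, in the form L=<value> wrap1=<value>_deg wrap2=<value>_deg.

L=270.346 wrap1=242.90_deg wrap2=242.90_deg

crossed belt: β = asin((r1+r2)/C) = asin(36/69) = 31.4490°
wrap1 = wrap2 = π + 2β = 242.8980°
tangent length = C·cosβ = 58.8643
L = (r1+r2)·wrap + 2·C·cosβ = 36·4.2394 + 2·58.8643 = 270.3458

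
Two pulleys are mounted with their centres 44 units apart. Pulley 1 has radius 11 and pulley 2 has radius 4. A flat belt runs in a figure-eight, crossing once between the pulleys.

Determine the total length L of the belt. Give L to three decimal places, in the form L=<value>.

crossed belt: β = asin((r1+r2)/C) = asin(15/44) = 19.9323°
wrap1 = wrap2 = π + 2β = 219.8645°
tangent length = C·cosβ = 41.3642
L = (r1+r2)·wrap + 2·C·cosβ = 15·3.8374 + 2·41.3642 = 140.2889

L=140.289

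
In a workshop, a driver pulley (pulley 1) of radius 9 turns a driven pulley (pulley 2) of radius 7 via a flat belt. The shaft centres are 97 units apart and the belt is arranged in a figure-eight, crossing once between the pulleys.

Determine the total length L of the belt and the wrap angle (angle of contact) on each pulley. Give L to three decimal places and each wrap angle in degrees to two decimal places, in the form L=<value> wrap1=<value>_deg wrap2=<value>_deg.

L=246.911 wrap1=198.99_deg wrap2=198.99_deg

crossed belt: β = asin((r1+r2)/C) = asin(16/97) = 9.4942°
wrap1 = wrap2 = π + 2β = 198.9885°
tangent length = C·cosβ = 95.6713
L = (r1+r2)·wrap + 2·C·cosβ = 16·3.4730 + 2·95.6713 = 246.9107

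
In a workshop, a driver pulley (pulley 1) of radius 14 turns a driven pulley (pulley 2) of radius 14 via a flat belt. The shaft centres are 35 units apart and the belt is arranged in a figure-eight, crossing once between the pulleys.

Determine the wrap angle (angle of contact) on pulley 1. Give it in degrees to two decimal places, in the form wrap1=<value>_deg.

wrap1=286.26_deg

crossed belt: β = asin((r1+r2)/C) = asin(28/35) = 53.1301°
wrap1 = wrap2 = π + 2β = 286.2602°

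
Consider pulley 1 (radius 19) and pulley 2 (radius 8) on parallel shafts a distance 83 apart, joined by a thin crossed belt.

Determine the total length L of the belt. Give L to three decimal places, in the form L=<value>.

crossed belt: β = asin((r1+r2)/C) = asin(27/83) = 18.9838°
wrap1 = wrap2 = π + 2β = 217.9676°
tangent length = C·cosβ = 78.4857
L = (r1+r2)·wrap + 2·C·cosβ = 27·3.8043 + 2·78.4857 = 259.6862

L=259.686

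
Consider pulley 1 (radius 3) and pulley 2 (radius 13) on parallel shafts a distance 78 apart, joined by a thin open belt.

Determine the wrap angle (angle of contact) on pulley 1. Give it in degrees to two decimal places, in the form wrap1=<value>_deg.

open belt: β = asin((r2−r1)/C) = asin(10/78) = 7.3659°
wrap1 = π − 2β = 165.2682°
wrap2 = π + 2β = 194.7318°

wrap1=165.27_deg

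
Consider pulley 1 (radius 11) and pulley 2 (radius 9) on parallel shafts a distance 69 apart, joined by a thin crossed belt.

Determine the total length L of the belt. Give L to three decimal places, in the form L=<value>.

crossed belt: β = asin((r1+r2)/C) = asin(20/69) = 16.8493°
wrap1 = wrap2 = π + 2β = 213.6986°
tangent length = C·cosβ = 66.0379
L = (r1+r2)·wrap + 2·C·cosβ = 20·3.7297 + 2·66.0379 = 206.6706

L=206.671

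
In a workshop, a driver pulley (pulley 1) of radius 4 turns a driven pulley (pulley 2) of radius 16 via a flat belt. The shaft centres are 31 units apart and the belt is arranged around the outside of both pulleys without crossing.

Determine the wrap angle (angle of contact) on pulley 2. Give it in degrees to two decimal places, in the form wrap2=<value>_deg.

wrap2=225.55_deg

open belt: β = asin((r2−r1)/C) = asin(12/31) = 22.7740°
wrap1 = π − 2β = 134.4521°
wrap2 = π + 2β = 225.5479°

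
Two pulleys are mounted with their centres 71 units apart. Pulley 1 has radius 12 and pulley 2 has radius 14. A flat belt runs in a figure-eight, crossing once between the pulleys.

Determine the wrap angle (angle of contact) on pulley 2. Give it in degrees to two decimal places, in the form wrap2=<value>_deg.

crossed belt: β = asin((r1+r2)/C) = asin(26/71) = 21.4813°
wrap1 = wrap2 = π + 2β = 222.9626°

wrap2=222.96_deg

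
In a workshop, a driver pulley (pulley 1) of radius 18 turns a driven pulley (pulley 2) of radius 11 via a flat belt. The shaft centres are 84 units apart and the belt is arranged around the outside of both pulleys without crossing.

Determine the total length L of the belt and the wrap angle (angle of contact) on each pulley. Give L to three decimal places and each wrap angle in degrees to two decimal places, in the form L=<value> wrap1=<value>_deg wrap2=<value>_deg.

open belt: β = asin((r2−r1)/C) = asin(-7/84) = -4.7802°
wrap1 = π − 2β = 189.5604°
wrap2 = π + 2β = 170.4396°
tangent length = C·cosβ = 83.7078
L = r1·wrap1 + r2·wrap2 + 2·C·cosβ = 18·3.3085 + 11·2.9747 + 2·83.7078 = 259.6899

L=259.690 wrap1=189.56_deg wrap2=170.44_deg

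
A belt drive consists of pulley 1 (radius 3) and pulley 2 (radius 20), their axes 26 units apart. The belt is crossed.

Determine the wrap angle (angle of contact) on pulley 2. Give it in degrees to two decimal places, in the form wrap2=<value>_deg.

crossed belt: β = asin((r1+r2)/C) = asin(23/26) = 62.2042°
wrap1 = wrap2 = π + 2β = 304.4085°

wrap2=304.41_deg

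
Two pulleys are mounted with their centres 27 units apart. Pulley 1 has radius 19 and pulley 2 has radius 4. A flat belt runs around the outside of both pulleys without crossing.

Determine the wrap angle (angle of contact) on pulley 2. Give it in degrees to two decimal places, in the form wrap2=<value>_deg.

open belt: β = asin((r2−r1)/C) = asin(-15/27) = -33.7490°
wrap1 = π − 2β = 247.4980°
wrap2 = π + 2β = 112.5020°

wrap2=112.50_deg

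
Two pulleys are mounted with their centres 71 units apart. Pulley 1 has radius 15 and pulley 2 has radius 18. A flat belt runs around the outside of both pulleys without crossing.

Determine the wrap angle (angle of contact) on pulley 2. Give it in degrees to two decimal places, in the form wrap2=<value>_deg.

wrap2=184.84_deg

open belt: β = asin((r2−r1)/C) = asin(3/71) = 2.4217°
wrap1 = π − 2β = 175.1567°
wrap2 = π + 2β = 184.8433°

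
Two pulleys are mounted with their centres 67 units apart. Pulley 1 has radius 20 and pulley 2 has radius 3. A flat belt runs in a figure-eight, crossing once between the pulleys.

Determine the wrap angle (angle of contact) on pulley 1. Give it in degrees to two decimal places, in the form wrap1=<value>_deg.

crossed belt: β = asin((r1+r2)/C) = asin(23/67) = 20.0771°
wrap1 = wrap2 = π + 2β = 220.1541°

wrap1=220.15_deg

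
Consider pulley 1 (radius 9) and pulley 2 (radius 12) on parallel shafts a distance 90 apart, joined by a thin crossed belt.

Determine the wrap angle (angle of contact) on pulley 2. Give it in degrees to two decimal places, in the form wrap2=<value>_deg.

wrap2=206.99_deg

crossed belt: β = asin((r1+r2)/C) = asin(21/90) = 13.4934°
wrap1 = wrap2 = π + 2β = 206.9868°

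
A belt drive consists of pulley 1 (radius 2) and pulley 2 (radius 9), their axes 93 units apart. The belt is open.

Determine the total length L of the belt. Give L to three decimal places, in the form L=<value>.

open belt: β = asin((r2−r1)/C) = asin(7/93) = 4.3167°
wrap1 = π − 2β = 171.3667°
wrap2 = π + 2β = 188.6333°
tangent length = C·cosβ = 92.7362
L = r1·wrap1 + r2·wrap2 + 2·C·cosβ = 2·2.9909 + 9·3.2923 + 2·92.7362 = 221.0847

L=221.085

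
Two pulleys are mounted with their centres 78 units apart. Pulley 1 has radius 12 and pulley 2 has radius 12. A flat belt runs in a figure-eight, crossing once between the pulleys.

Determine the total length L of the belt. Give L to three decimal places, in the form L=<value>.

crossed belt: β = asin((r1+r2)/C) = asin(24/78) = 17.9202°
wrap1 = wrap2 = π + 2β = 215.8404°
tangent length = C·cosβ = 74.2159
L = (r1+r2)·wrap + 2·C·cosβ = 24·3.7671 + 2·74.2159 = 238.8428

L=238.843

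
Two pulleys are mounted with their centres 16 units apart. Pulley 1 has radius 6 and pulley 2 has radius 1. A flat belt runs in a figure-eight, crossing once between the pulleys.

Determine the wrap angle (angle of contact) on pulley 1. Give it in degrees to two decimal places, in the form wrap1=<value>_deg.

crossed belt: β = asin((r1+r2)/C) = asin(7/16) = 25.9445°
wrap1 = wrap2 = π + 2β = 231.8890°

wrap1=231.89_deg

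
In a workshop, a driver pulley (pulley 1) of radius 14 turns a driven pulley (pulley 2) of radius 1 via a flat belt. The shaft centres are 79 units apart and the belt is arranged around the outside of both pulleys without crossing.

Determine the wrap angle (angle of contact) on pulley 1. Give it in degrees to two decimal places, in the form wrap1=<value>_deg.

open belt: β = asin((r2−r1)/C) = asin(-13/79) = -9.4715°
wrap1 = π − 2β = 198.9430°
wrap2 = π + 2β = 161.0570°

wrap1=198.94_deg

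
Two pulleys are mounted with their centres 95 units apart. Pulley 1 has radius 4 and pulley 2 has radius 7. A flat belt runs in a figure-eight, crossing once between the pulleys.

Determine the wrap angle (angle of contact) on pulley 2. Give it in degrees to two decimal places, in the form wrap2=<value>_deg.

wrap2=193.30_deg

crossed belt: β = asin((r1+r2)/C) = asin(11/95) = 6.6492°
wrap1 = wrap2 = π + 2β = 193.2983°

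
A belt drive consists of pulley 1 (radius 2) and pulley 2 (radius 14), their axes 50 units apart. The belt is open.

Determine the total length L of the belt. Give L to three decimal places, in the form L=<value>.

L=153.160

open belt: β = asin((r2−r1)/C) = asin(12/50) = 13.8865°
wrap1 = π − 2β = 152.2269°
wrap2 = π + 2β = 207.7731°
tangent length = C·cosβ = 48.5386
L = r1·wrap1 + r2·wrap2 + 2·C·cosβ = 2·2.6569 + 14·3.6263 + 2·48.5386 = 153.1596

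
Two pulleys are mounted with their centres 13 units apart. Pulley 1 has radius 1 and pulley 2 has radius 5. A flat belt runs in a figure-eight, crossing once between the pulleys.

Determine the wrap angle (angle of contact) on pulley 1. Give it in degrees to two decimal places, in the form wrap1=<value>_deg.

wrap1=234.97_deg

crossed belt: β = asin((r1+r2)/C) = asin(6/13) = 27.4864°
wrap1 = wrap2 = π + 2β = 234.9729°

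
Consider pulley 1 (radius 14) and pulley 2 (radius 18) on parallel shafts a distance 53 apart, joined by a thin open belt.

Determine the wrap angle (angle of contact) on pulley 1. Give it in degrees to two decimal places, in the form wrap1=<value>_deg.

open belt: β = asin((r2−r1)/C) = asin(4/53) = 4.3283°
wrap1 = π − 2β = 171.3433°
wrap2 = π + 2β = 188.6567°

wrap1=171.34_deg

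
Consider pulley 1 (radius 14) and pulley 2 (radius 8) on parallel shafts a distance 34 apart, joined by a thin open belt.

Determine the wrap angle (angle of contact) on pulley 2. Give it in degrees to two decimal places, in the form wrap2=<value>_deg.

open belt: β = asin((r2−r1)/C) = asin(-6/34) = -10.1642°
wrap1 = π − 2β = 200.3285°
wrap2 = π + 2β = 159.6715°

wrap2=159.67_deg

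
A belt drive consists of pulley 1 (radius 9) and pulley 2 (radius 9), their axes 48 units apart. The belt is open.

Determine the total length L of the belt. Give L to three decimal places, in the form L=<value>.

open belt: β = asin((r2−r1)/C) = asin(0/48) = 0.0000°
wrap1 = π − 2β = 180.0000°
wrap2 = π + 2β = 180.0000°
tangent length = C·cosβ = 48.0000
L = r1·wrap1 + r2·wrap2 + 2·C·cosβ = 9·3.1416 + 9·3.1416 + 2·48.0000 = 152.5487

L=152.549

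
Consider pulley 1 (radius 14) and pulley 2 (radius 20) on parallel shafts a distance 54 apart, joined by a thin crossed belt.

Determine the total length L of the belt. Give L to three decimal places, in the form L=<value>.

crossed belt: β = asin((r1+r2)/C) = asin(34/54) = 39.0228°
wrap1 = wrap2 = π + 2β = 258.0456°
tangent length = C·cosβ = 41.9524
L = (r1+r2)·wrap + 2·C·cosβ = 34·4.5037 + 2·41.9524 = 237.0321

L=237.032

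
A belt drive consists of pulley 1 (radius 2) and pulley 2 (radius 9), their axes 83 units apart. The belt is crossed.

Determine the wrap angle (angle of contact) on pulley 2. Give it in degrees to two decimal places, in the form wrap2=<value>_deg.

wrap2=195.23_deg

crossed belt: β = asin((r1+r2)/C) = asin(11/83) = 7.6158°
wrap1 = wrap2 = π + 2β = 195.2316°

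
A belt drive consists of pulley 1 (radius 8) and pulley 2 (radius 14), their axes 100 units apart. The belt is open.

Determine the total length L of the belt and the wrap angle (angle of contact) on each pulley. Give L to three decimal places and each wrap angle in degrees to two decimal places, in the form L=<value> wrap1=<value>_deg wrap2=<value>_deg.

L=269.475 wrap1=173.12_deg wrap2=186.88_deg

open belt: β = asin((r2−r1)/C) = asin(6/100) = 3.4398°
wrap1 = π − 2β = 173.1204°
wrap2 = π + 2β = 186.8796°
tangent length = C·cosβ = 99.8198
L = r1·wrap1 + r2·wrap2 + 2·C·cosβ = 8·3.0215 + 14·3.2617 + 2·99.8198 = 269.4751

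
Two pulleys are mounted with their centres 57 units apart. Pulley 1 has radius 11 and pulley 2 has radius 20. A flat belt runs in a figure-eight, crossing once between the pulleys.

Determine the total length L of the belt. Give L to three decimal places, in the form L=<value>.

L=228.707

crossed belt: β = asin((r1+r2)/C) = asin(31/57) = 32.9468°
wrap1 = wrap2 = π + 2β = 245.8935°
tangent length = C·cosβ = 47.8330
L = (r1+r2)·wrap + 2·C·cosβ = 31·4.2917 + 2·47.8330 = 228.7073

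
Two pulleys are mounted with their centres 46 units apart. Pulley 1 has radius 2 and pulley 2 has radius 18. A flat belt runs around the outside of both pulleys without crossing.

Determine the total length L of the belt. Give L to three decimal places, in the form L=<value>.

open belt: β = asin((r2−r1)/C) = asin(16/46) = 20.3544°
wrap1 = π − 2β = 139.2912°
wrap2 = π + 2β = 220.7088°
tangent length = C·cosβ = 43.1277
L = r1·wrap1 + r2·wrap2 + 2·C·cosβ = 2·2.4311 + 18·3.8521 + 2·43.1277 = 160.4553

L=160.455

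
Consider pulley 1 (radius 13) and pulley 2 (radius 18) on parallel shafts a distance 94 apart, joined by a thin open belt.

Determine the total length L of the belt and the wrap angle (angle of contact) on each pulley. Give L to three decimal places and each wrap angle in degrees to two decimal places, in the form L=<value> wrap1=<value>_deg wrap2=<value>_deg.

open belt: β = asin((r2−r1)/C) = asin(5/94) = 3.0491°
wrap1 = π − 2β = 173.9018°
wrap2 = π + 2β = 186.0982°
tangent length = C·cosβ = 93.8669
L = r1·wrap1 + r2·wrap2 + 2·C·cosβ = 13·3.0352 + 18·3.2480 + 2·93.8669 = 285.6554

L=285.655 wrap1=173.90_deg wrap2=186.10_deg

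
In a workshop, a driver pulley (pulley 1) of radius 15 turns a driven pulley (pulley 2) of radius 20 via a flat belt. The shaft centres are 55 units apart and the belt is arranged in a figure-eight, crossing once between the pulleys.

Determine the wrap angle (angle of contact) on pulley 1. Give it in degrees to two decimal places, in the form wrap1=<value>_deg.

wrap1=259.04_deg

crossed belt: β = asin((r1+r2)/C) = asin(35/55) = 39.5212°
wrap1 = wrap2 = π + 2β = 259.0424°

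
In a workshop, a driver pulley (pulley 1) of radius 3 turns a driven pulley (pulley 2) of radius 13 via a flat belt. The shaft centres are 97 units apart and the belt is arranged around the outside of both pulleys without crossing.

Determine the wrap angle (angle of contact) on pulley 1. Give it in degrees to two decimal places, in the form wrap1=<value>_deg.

wrap1=168.17_deg

open belt: β = asin((r2−r1)/C) = asin(10/97) = 5.9173°
wrap1 = π − 2β = 168.1654°
wrap2 = π + 2β = 191.8346°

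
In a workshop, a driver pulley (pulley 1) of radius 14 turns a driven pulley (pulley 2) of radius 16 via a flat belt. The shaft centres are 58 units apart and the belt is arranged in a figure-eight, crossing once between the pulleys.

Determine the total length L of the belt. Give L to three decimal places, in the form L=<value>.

crossed belt: β = asin((r1+r2)/C) = asin(30/58) = 31.1474°
wrap1 = wrap2 = π + 2β = 242.2948°
tangent length = C·cosβ = 49.6387
L = (r1+r2)·wrap + 2·C·cosβ = 30·4.2288 + 2·49.6387 = 226.1426

L=226.143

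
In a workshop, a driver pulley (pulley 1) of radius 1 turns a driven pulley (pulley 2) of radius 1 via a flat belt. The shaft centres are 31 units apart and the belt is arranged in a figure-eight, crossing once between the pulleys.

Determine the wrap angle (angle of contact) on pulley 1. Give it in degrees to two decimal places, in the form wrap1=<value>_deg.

crossed belt: β = asin((r1+r2)/C) = asin(2/31) = 3.6991°
wrap1 = wrap2 = π + 2β = 187.3981°

wrap1=187.40_deg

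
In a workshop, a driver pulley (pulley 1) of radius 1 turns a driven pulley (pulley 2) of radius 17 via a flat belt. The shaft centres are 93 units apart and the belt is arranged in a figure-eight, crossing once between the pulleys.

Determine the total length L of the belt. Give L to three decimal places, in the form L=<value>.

L=246.044

crossed belt: β = asin((r1+r2)/C) = asin(18/93) = 11.1599°
wrap1 = wrap2 = π + 2β = 202.3199°
tangent length = C·cosβ = 91.2414
L = (r1+r2)·wrap + 2·C·cosβ = 18·3.5311 + 2·91.2414 = 246.0435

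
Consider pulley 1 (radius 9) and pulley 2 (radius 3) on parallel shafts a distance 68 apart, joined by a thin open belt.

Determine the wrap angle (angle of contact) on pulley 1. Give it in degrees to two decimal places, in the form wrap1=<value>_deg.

open belt: β = asin((r2−r1)/C) = asin(-6/68) = -5.0621°
wrap1 = π − 2β = 190.1242°
wrap2 = π + 2β = 169.8758°

wrap1=190.12_deg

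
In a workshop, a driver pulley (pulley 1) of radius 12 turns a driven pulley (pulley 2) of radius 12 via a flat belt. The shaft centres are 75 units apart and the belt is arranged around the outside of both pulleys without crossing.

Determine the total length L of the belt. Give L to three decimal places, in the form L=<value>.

L=225.398

open belt: β = asin((r2−r1)/C) = asin(0/75) = 0.0000°
wrap1 = π − 2β = 180.0000°
wrap2 = π + 2β = 180.0000°
tangent length = C·cosβ = 75.0000
L = r1·wrap1 + r2·wrap2 + 2·C·cosβ = 12·3.1416 + 12·3.1416 + 2·75.0000 = 225.3982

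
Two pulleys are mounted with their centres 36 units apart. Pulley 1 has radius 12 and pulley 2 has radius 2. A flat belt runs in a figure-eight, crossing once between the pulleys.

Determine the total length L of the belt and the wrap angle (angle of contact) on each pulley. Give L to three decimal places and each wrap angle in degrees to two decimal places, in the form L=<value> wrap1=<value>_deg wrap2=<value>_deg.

L=121.499 wrap1=225.77_deg wrap2=225.77_deg

crossed belt: β = asin((r1+r2)/C) = asin(14/36) = 22.8854°
wrap1 = wrap2 = π + 2β = 225.7708°
tangent length = C·cosβ = 33.1662
L = (r1+r2)·wrap + 2·C·cosβ = 14·3.9404 + 2·33.1662 = 121.4987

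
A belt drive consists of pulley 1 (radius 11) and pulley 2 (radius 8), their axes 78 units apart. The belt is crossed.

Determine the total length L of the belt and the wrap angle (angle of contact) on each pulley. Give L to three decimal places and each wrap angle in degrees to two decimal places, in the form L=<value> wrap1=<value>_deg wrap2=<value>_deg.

crossed belt: β = asin((r1+r2)/C) = asin(19/78) = 14.0985°
wrap1 = wrap2 = π + 2β = 208.1970°
tangent length = C·cosβ = 75.6505
L = (r1+r2)·wrap + 2·C·cosβ = 19·3.6337 + 2·75.6505 = 220.3418

L=220.342 wrap1=208.20_deg wrap2=208.20_deg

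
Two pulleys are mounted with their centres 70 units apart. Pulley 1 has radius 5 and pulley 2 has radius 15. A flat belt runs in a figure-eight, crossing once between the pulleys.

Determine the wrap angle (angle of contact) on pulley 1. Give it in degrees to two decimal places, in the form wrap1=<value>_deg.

crossed belt: β = asin((r1+r2)/C) = asin(20/70) = 16.6015°
wrap1 = wrap2 = π + 2β = 213.2031°

wrap1=213.20_deg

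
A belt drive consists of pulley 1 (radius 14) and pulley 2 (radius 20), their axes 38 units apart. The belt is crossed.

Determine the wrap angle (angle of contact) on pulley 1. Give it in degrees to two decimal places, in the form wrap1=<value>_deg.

crossed belt: β = asin((r1+r2)/C) = asin(34/38) = 63.4746°
wrap1 = wrap2 = π + 2β = 306.9493°

wrap1=306.95_deg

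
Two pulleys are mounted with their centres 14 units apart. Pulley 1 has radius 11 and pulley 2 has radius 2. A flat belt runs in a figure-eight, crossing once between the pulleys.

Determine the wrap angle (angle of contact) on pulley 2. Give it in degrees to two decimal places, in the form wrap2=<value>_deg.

wrap2=316.43_deg

crossed belt: β = asin((r1+r2)/C) = asin(13/14) = 68.2132°
wrap1 = wrap2 = π + 2β = 316.4264°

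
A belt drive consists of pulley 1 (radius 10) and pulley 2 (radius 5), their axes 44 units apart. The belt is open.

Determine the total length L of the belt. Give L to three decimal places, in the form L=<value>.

L=135.693

open belt: β = asin((r2−r1)/C) = asin(-5/44) = -6.5250°
wrap1 = π − 2β = 193.0500°
wrap2 = π + 2β = 166.9500°
tangent length = C·cosβ = 43.7150
L = r1·wrap1 + r2·wrap2 + 2·C·cosβ = 10·3.3694 + 5·2.9138 + 2·43.7150 = 135.6927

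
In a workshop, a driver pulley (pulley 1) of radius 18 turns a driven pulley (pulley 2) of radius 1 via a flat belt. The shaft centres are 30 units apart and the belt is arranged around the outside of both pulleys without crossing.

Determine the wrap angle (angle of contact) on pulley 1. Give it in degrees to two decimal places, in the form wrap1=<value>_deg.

wrap1=249.04_deg

open belt: β = asin((r2−r1)/C) = asin(-17/30) = -34.5181°
wrap1 = π − 2β = 249.0362°
wrap2 = π + 2β = 110.9638°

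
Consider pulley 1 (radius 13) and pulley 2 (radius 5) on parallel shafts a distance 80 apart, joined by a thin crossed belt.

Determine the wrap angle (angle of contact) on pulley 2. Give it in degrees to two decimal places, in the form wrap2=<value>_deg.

wrap2=206.01_deg

crossed belt: β = asin((r1+r2)/C) = asin(18/80) = 13.0029°
wrap1 = wrap2 = π + 2β = 206.0058°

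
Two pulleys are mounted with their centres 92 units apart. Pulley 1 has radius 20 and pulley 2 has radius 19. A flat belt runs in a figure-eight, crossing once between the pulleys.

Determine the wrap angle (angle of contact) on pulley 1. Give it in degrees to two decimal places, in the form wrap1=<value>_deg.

wrap1=230.16_deg

crossed belt: β = asin((r1+r2)/C) = asin(39/92) = 25.0819°
wrap1 = wrap2 = π + 2β = 230.1638°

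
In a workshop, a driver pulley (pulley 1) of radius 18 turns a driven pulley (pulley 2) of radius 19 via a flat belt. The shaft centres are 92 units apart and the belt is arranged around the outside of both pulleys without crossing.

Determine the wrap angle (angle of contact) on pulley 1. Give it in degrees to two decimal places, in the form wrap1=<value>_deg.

wrap1=178.75_deg

open belt: β = asin((r2−r1)/C) = asin(1/92) = 0.6228°
wrap1 = π − 2β = 178.7544°
wrap2 = π + 2β = 181.2456°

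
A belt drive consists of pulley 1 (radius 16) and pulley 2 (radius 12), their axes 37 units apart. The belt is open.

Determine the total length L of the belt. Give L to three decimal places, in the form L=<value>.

L=162.397

open belt: β = asin((r2−r1)/C) = asin(-4/37) = -6.2063°
wrap1 = π − 2β = 192.4125°
wrap2 = π + 2β = 167.5875°
tangent length = C·cosβ = 36.7831
L = r1·wrap1 + r2·wrap2 + 2·C·cosβ = 16·3.3582 + 12·2.9250 + 2·36.7831 = 162.3974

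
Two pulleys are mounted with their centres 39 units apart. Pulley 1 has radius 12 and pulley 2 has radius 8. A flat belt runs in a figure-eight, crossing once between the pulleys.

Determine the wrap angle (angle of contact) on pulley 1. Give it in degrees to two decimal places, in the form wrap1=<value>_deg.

wrap1=241.70_deg

crossed belt: β = asin((r1+r2)/C) = asin(20/39) = 30.8519°
wrap1 = wrap2 = π + 2β = 241.7038°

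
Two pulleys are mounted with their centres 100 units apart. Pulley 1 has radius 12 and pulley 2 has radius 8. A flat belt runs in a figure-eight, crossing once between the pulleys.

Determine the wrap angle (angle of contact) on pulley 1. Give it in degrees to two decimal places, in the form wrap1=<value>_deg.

wrap1=203.07_deg

crossed belt: β = asin((r1+r2)/C) = asin(20/100) = 11.5370°
wrap1 = wrap2 = π + 2β = 203.0739°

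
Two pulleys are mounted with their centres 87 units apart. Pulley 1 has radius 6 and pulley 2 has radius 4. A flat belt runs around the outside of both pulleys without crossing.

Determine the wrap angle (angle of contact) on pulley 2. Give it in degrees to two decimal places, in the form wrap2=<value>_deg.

open belt: β = asin((r2−r1)/C) = asin(-2/87) = -1.3173°
wrap1 = π − 2β = 182.6345°
wrap2 = π + 2β = 177.3655°

wrap2=177.37_deg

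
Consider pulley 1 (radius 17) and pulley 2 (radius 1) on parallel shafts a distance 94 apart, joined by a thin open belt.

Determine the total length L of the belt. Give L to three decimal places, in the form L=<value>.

L=247.279

open belt: β = asin((r2−r1)/C) = asin(-16/94) = -9.8002°
wrap1 = π − 2β = 199.6004°
wrap2 = π + 2β = 160.3996°
tangent length = C·cosβ = 92.6283
L = r1·wrap1 + r2·wrap2 + 2·C·cosβ = 17·3.4837 + 1·2.7995 + 2·92.6283 = 247.2787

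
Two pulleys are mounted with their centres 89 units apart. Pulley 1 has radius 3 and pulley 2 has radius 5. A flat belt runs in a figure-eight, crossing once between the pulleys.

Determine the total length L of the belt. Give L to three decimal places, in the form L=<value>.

crossed belt: β = asin((r1+r2)/C) = asin(8/89) = 5.1571°
wrap1 = wrap2 = π + 2β = 190.3143°
tangent length = C·cosβ = 88.6397
L = (r1+r2)·wrap + 2·C·cosβ = 8·3.3216 + 2·88.6397 = 203.8523

L=203.852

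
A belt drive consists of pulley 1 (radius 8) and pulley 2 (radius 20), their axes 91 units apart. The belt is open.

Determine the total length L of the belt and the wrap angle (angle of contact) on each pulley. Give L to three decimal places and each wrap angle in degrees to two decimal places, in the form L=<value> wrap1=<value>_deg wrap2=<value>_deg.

open belt: β = asin((r2−r1)/C) = asin(12/91) = 7.5776°
wrap1 = π − 2β = 164.8449°
wrap2 = π + 2β = 195.1551°
tangent length = C·cosβ = 90.2053
L = r1·wrap1 + r2·wrap2 + 2·C·cosβ = 8·2.8771 + 20·3.4061 + 2·90.2053 = 271.5493

L=271.549 wrap1=164.84_deg wrap2=195.16_deg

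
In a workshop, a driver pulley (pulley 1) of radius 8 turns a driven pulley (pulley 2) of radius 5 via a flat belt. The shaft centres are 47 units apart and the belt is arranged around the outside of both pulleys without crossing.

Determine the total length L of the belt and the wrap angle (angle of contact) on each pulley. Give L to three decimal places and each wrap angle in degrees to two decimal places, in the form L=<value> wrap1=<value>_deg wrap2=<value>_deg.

L=135.032 wrap1=187.32_deg wrap2=172.68_deg

open belt: β = asin((r2−r1)/C) = asin(-3/47) = -3.6597°
wrap1 = π − 2β = 187.3193°
wrap2 = π + 2β = 172.6807°
tangent length = C·cosβ = 46.9042
L = r1·wrap1 + r2·wrap2 + 2·C·cosβ = 8·3.2693 + 5·3.0138 + 2·46.9042 = 135.0323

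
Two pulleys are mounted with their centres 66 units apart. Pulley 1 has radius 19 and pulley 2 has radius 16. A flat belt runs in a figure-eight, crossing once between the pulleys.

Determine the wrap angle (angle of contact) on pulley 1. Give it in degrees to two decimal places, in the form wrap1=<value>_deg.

crossed belt: β = asin((r1+r2)/C) = asin(35/66) = 32.0259°
wrap1 = wrap2 = π + 2β = 244.0519°

wrap1=244.05_deg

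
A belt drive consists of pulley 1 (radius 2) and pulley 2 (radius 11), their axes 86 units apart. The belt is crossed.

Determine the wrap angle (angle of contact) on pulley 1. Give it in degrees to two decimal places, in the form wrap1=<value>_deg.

wrap1=197.39_deg

crossed belt: β = asin((r1+r2)/C) = asin(13/86) = 8.6943°
wrap1 = wrap2 = π + 2β = 197.3886°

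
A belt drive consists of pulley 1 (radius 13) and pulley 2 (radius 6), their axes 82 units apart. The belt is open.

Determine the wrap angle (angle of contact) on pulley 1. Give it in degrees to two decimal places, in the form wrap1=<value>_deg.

wrap1=189.79_deg

open belt: β = asin((r2−r1)/C) = asin(-7/82) = -4.8971°
wrap1 = π − 2β = 189.7941°
wrap2 = π + 2β = 170.2059°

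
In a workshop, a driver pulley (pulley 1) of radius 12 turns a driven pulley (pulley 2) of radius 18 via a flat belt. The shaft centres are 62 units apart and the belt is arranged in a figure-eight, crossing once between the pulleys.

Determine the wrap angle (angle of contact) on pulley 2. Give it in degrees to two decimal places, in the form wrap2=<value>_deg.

crossed belt: β = asin((r1+r2)/C) = asin(30/62) = 28.9385°
wrap1 = wrap2 = π + 2β = 237.8771°

wrap2=237.88_deg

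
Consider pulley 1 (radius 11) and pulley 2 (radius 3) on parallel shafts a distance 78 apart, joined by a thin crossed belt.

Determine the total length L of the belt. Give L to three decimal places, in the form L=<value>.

L=202.502

crossed belt: β = asin((r1+r2)/C) = asin(14/78) = 10.3399°
wrap1 = wrap2 = π + 2β = 200.6798°
tangent length = C·cosβ = 76.7333
L = (r1+r2)·wrap + 2·C·cosβ = 14·3.5025 + 2·76.7333 = 202.5019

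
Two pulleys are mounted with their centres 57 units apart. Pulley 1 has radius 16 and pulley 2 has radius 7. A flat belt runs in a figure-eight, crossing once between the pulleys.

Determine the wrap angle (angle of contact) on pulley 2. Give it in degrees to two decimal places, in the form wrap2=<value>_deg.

wrap2=227.60_deg

crossed belt: β = asin((r1+r2)/C) = asin(23/57) = 23.7977°
wrap1 = wrap2 = π + 2β = 227.5954°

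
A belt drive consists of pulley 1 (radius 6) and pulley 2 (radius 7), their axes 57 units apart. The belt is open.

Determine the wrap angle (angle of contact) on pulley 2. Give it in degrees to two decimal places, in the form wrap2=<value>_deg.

open belt: β = asin((r2−r1)/C) = asin(1/57) = 1.0052°
wrap1 = π − 2β = 177.9895°
wrap2 = π + 2β = 182.0105°

wrap2=182.01_deg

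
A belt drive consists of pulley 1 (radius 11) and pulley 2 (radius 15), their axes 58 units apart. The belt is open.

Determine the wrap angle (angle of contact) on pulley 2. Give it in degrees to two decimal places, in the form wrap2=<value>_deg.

wrap2=187.91_deg

open belt: β = asin((r2−r1)/C) = asin(4/58) = 3.9546°
wrap1 = π − 2β = 172.0909°
wrap2 = π + 2β = 187.9091°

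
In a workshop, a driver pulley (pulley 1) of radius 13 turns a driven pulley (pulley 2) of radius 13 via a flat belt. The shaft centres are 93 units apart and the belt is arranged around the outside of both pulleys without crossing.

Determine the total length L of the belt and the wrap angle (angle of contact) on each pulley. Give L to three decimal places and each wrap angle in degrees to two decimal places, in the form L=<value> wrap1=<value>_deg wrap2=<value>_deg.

open belt: β = asin((r2−r1)/C) = asin(0/93) = 0.0000°
wrap1 = π − 2β = 180.0000°
wrap2 = π + 2β = 180.0000°
tangent length = C·cosβ = 93.0000
L = r1·wrap1 + r2·wrap2 + 2·C·cosβ = 13·3.1416 + 13·3.1416 + 2·93.0000 = 267.6814

L=267.681 wrap1=180.00_deg wrap2=180.00_deg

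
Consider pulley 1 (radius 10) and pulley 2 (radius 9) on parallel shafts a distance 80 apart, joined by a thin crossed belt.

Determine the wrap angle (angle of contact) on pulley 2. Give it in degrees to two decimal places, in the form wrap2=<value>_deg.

crossed belt: β = asin((r1+r2)/C) = asin(19/80) = 13.7390°
wrap1 = wrap2 = π + 2β = 207.4781°

wrap2=207.48_deg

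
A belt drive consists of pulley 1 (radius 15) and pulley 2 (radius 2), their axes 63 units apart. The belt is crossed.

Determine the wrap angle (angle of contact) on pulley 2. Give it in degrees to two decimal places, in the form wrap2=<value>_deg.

crossed belt: β = asin((r1+r2)/C) = asin(17/63) = 15.6548°
wrap1 = wrap2 = π + 2β = 211.3096°

wrap2=211.31_deg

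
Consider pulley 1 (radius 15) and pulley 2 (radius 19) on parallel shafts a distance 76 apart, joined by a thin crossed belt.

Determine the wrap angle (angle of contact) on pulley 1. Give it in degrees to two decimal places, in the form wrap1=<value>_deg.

crossed belt: β = asin((r1+r2)/C) = asin(34/76) = 26.5750°
wrap1 = wrap2 = π + 2β = 233.1499°

wrap1=233.15_deg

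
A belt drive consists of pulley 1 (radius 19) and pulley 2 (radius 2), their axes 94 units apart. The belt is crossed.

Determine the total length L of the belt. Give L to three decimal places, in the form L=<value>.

crossed belt: β = asin((r1+r2)/C) = asin(21/94) = 12.9091°
wrap1 = wrap2 = π + 2β = 205.8181°
tangent length = C·cosβ = 91.6242
L = (r1+r2)·wrap + 2·C·cosβ = 21·3.5922 + 2·91.6242 = 258.6847

L=258.685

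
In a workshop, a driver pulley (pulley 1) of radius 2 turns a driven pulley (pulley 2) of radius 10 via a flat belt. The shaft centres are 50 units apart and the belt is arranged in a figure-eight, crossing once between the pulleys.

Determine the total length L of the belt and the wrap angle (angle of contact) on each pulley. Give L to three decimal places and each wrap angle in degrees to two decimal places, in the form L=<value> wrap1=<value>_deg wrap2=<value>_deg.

L=140.593 wrap1=207.77_deg wrap2=207.77_deg

crossed belt: β = asin((r1+r2)/C) = asin(12/50) = 13.8865°
wrap1 = wrap2 = π + 2β = 207.7731°
tangent length = C·cosβ = 48.5386
L = (r1+r2)·wrap + 2·C·cosβ = 12·3.6263 + 2·48.5386 = 140.5932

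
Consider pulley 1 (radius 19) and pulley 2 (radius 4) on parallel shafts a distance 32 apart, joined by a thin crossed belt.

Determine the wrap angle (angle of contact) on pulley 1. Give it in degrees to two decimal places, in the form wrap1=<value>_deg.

wrap1=271.90_deg

crossed belt: β = asin((r1+r2)/C) = asin(23/32) = 45.9514°
wrap1 = wrap2 = π + 2β = 271.9027°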